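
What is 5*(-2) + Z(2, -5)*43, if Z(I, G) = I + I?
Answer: 162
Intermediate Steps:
Z(I, G) = 2*I
5*(-2) + Z(2, -5)*43 = 5*(-2) + (2*2)*43 = -10 + 4*43 = -10 + 172 = 162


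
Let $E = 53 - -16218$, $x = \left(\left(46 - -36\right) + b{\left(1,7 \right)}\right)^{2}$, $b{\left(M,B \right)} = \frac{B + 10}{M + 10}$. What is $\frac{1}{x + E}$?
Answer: $\frac{121}{2813352} \approx 4.3009 \cdot 10^{-5}$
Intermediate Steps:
$b{\left(M,B \right)} = \frac{10 + B}{10 + M}$
$x = \frac{844561}{121}$ ($x = \left(\left(46 - -36\right) + \frac{10 + 7}{10 + 1}\right)^{2} = \left(\left(46 + 36\right) + \frac{1}{11} \cdot 17\right)^{2} = \left(82 + \frac{1}{11} \cdot 17\right)^{2} = \left(82 + \frac{17}{11}\right)^{2} = \left(\frac{919}{11}\right)^{2} = \frac{844561}{121} \approx 6979.8$)
$E = 16271$ ($E = 53 + 16218 = 16271$)
$\frac{1}{x + E} = \frac{1}{\frac{844561}{121} + 16271} = \frac{1}{\frac{2813352}{121}} = \frac{121}{2813352}$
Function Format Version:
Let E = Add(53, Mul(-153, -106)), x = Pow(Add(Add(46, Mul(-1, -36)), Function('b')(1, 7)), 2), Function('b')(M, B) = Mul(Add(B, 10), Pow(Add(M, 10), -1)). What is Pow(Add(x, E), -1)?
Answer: Rational(121, 2813352) ≈ 4.3009e-5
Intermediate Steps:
Function('b')(M, B) = Mul(Pow(Add(10, M), -1), Add(10, B)) (Function('b')(M, B) = Mul(Add(10, B), Pow(Add(10, M), -1)) = Mul(Pow(Add(10, M), -1), Add(10, B)))
x = Rational(844561, 121) (x = Pow(Add(Add(46, Mul(-1, -36)), Mul(Pow(Add(10, 1), -1), Add(10, 7))), 2) = Pow(Add(Add(46, 36), Mul(Pow(11, -1), 17)), 2) = Pow(Add(82, Mul(Rational(1, 11), 17)), 2) = Pow(Add(82, Rational(17, 11)), 2) = Pow(Rational(919, 11), 2) = Rational(844561, 121) ≈ 6979.8)
E = 16271 (E = Add(53, 16218) = 16271)
Pow(Add(x, E), -1) = Pow(Add(Rational(844561, 121), 16271), -1) = Pow(Rational(2813352, 121), -1) = Rational(121, 2813352)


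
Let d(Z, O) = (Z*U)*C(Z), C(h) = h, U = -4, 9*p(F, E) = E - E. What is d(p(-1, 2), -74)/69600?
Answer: 0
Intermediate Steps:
p(F, E) = 0 (p(F, E) = (E - E)/9 = (⅑)*0 = 0)
d(Z, O) = -4*Z² (d(Z, O) = (Z*(-4))*Z = (-4*Z)*Z = -4*Z²)
d(p(-1, 2), -74)/69600 = -4*0²/69600 = -4*0*(1/69600) = 0*(1/69600) = 0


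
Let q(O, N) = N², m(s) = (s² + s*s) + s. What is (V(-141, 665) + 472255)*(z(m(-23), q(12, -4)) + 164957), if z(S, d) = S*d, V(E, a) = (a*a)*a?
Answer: 53466173601960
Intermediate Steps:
m(s) = s + 2*s² (m(s) = (s² + s²) + s = 2*s² + s = s + 2*s²)
V(E, a) = a³ (V(E, a) = a²*a = a³)
(V(-141, 665) + 472255)*(z(m(-23), q(12, -4)) + 164957) = (665³ + 472255)*(-23*(1 + 2*(-23))*(-4)² + 164957) = (294079625 + 472255)*(-23*(1 - 46)*16 + 164957) = 294551880*(-23*(-45)*16 + 164957) = 294551880*(1035*16 + 164957) = 294551880*(16560 + 164957) = 294551880*181517 = 53466173601960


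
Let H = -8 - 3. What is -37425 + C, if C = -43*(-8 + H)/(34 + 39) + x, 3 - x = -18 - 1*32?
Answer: -2727339/73 ≈ -37361.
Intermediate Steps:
H = -11
x = 53 (x = 3 - (-18 - 1*32) = 3 - (-18 - 32) = 3 - 1*(-50) = 3 + 50 = 53)
C = 4686/73 (C = -43*(-8 - 11)/(34 + 39) + 53 = -(-817)/73 + 53 = -43*(-19/73) + 53 = 817/73 + 53 = 4686/73 ≈ 64.192)
-37425 + C = -37425 + 4686/73 = -2727339/73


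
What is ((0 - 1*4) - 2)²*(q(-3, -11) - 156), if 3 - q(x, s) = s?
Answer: -5112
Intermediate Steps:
q(x, s) = 3 - s
((0 - 1*4) - 2)²*(q(-3, -11) - 156) = ((0 - 1*4) - 2)²*((3 - 1*(-11)) - 156) = ((0 - 4) - 2)²*((3 + 11) - 156) = (-4 - 2)²*(14 - 156) = (-6)²*(-142) = 36*(-142) = -5112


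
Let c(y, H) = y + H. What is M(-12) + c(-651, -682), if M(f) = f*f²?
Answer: -3061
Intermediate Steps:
M(f) = f³
c(y, H) = H + y
M(-12) + c(-651, -682) = (-12)³ + (-682 - 651) = -1728 - 1333 = -3061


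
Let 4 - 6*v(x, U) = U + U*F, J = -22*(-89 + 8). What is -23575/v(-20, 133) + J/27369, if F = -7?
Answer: -214995327/1219441 ≈ -176.31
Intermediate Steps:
J = 1782 (J = -22*(-81) = 1782)
v(x, U) = ⅔ + U (v(x, U) = ⅔ - (U + U*(-7))/6 = ⅔ - (U - 7*U)/6 = ⅔ - (-1)*U = ⅔ + U)
-23575/v(-20, 133) + J/27369 = -23575/(⅔ + 133) + 1782/27369 = -23575/401/3 + 1782*(1/27369) = -23575*3/401 + 198/3041 = -70725/401 + 198/3041 = -214995327/1219441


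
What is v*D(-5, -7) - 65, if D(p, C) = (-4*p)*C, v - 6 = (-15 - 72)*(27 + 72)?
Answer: 1204915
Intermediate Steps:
v = -8607 (v = 6 + (-15 - 72)*(27 + 72) = 6 - 87*99 = 6 - 8613 = -8607)
D(p, C) = -4*C*p
v*D(-5, -7) - 65 = -(-34428)*(-7)*(-5) - 65 = -8607*(-140) - 65 = 1204980 - 65 = 1204915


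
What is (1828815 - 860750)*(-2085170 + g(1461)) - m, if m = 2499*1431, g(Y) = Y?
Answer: -2017169329154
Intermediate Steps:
m = 3576069
(1828815 - 860750)*(-2085170 + g(1461)) - m = (1828815 - 860750)*(-2085170 + 1461) - 1*3576069 = 968065*(-2083709) - 3576069 = -2017165753085 - 3576069 = -2017169329154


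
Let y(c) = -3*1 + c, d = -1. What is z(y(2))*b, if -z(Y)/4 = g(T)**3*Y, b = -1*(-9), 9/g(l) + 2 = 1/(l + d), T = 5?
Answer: -1679616/343 ≈ -4896.8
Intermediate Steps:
y(c) = -3 + c
g(l) = 9/(-2 + 1/(-1 + l)) (g(l) = 9/(-2 + 1/(l - 1)) = 9/(-2 + 1/(-1 + l)))
b = 9
z(Y) = 186624*Y/343 (z(Y) = -4*(9*(1 - 1*5)/(-3 + 2*5))**3*Y = -4*(9*(1 - 5)/(-3 + 10))**3*Y = -4*(9*(-4)/7)**3*Y = -4*(9*(1/7)*(-4))**3*Y = -4*(-36/7)**3*Y = -(-186624)*Y/343 = 186624*Y/343)
z(y(2))*b = (186624*(-3 + 2)/343)*9 = ((186624/343)*(-1))*9 = -186624/343*9 = -1679616/343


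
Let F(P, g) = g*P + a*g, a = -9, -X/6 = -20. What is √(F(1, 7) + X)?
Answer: 8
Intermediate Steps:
X = 120 (X = -6*(-20) = 120)
F(P, g) = -9*g + P*g (F(P, g) = g*P - 9*g = P*g - 9*g = -9*g + P*g)
√(F(1, 7) + X) = √(7*(-9 + 1) + 120) = √(7*(-8) + 120) = √(-56 + 120) = √64 = 8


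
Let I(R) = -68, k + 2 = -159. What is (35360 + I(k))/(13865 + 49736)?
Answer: 35292/63601 ≈ 0.55490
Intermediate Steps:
k = -161 (k = -2 - 159 = -161)
(35360 + I(k))/(13865 + 49736) = (35360 - 68)/(13865 + 49736) = 35292/63601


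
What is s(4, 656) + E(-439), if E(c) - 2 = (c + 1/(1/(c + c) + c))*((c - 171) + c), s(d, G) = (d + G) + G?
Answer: 178009676269/385443 ≈ 4.6183e+5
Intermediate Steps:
s(d, G) = d + 2*G (s(d, G) = (G + d) + G = d + 2*G)
E(c) = 2 + (-171 + 2*c)*(c + 1/(c + 1/(2*c))) (E(c) = 2 + (c + 1/(1/(c + c) + c))*((c - 171) + c) = 2 + (c + 1/(1/(2*c) + c))*((-171 + c) + c) = 2 + (c + 1/(1/(2*c) + c))*(-171 + 2*c) = 2 + (c + 1/(c + 1/(2*c)))*(-171 + 2*c) = 2 + (-171 + 2*c)*(c + 1/(c + 1/(2*c))))
s(4, 656) + E(-439) = (4 + 2*656) + (2 - 513*(-439) - 342*(-439)**3 + 4*(-439)**4 + 10*(-439)**2)/(1 + 2*(-439)**2) = (4 + 1312) + (2 + 225207 - 342*(-84604519) + 4*37141383841 + 10*192721)/(1 + 2*192721) = 1316 + (2 + 225207 + 28934745498 + 148565535364 + 1927210)/(1 + 385442) = 1316 + 177502433281/385443 = 178009676269/385443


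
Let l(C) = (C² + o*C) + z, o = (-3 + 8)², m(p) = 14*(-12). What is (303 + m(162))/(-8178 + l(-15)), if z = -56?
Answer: -135/8384 ≈ -0.016102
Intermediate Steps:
m(p) = -168
o = 25 (o = 5² = 25)
l(C) = -56 + C² + 25*C (l(C) = (C² + 25*C) - 56 = -56 + C² + 25*C)
(303 + m(162))/(-8178 + l(-15)) = (303 - 168)/(-8178 + (-56 + (-15)² + 25*(-15))) = 135/(-8178 + (-56 + 225 - 375)) = 135/(-8178 - 206) = 135/(-8384) = 135*(-1/8384) = -135/8384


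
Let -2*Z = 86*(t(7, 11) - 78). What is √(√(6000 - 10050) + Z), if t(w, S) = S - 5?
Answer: 3*√(344 + 5*I*√2) ≈ 55.645 + 0.57184*I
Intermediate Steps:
t(w, S) = -5 + S
Z = 3096 (Z = -43*((-5 + 11) - 78) = -43*(6 - 78) = -43*(-72) = -½*(-6192) = 3096)
√(√(6000 - 10050) + Z) = √(√(6000 - 10050) + 3096) = √(√(-4050) + 3096) = √(45*I*√2 + 3096) = √(3096 + 45*I*√2)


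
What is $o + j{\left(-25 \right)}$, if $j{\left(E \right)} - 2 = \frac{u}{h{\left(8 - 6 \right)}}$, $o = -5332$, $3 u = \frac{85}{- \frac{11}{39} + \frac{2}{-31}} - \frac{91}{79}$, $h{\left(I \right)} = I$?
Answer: $- \frac{533363272}{99303} \approx -5371.1$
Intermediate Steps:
$u = - \frac{8156564}{99303}$ ($u = \frac{\frac{85}{- \frac{11}{39} + \frac{2}{-31}} - \frac{91}{79}}{3} = \frac{\frac{85}{\left(-11\right) \frac{1}{39} + 2 \left(- \frac{1}{31}\right)} - \frac{91}{79}}{3} = \frac{\frac{85}{- \frac{11}{39} - \frac{2}{31}} - \frac{91}{79}}{3} = \frac{\frac{85}{- \frac{419}{1209}} - \frac{91}{79}}{3} = \frac{85 \left(- \frac{1209}{419}\right) - \frac{91}{79}}{3} = \frac{- \frac{102765}{419} - \frac{91}{79}}{3} = \frac{1}{3} \left(- \frac{8156564}{33101}\right) = - \frac{8156564}{99303} \approx -82.138$)
$j{\left(E \right)} = - \frac{3879676}{99303}$ ($j{\left(E \right)} = 2 - \frac{8156564}{99303 \left(8 - 6\right)} = 2 - \frac{8156564}{99303 \cdot 2} = 2 - \frac{4078282}{99303} = - \frac{3879676}{99303}$)
$o + j{\left(-25 \right)} = -5332 - \frac{3879676}{99303} = - \frac{533363272}{99303}$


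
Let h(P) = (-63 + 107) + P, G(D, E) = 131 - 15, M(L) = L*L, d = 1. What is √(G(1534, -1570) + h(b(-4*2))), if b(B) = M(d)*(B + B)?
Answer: 12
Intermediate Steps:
M(L) = L²
G(D, E) = 116
b(B) = 2*B (b(B) = 1²*(B + B) = 1*(2*B) = 2*B)
h(P) = 44 + P
√(G(1534, -1570) + h(b(-4*2))) = √(116 + (44 + 2*(-4*2))) = √(116 + (44 + 2*(-8))) = √(116 + (44 - 16)) = √(116 + 28) = √144 = 12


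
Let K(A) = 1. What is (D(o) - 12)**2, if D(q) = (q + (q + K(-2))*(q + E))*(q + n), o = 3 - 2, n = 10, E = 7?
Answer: 30625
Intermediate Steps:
o = 1
D(q) = (10 + q)*(q + (1 + q)*(7 + q)) (D(q) = (q + (q + 1)*(q + 7))*(q + 10) = (q + (1 + q)*(7 + q))*(10 + q) = (10 + q)*(q + (1 + q)*(7 + q)))
(D(o) - 12)**2 = ((70 + 1**3 + 19*1**2 + 97*1) - 12)**2 = ((70 + 1 + 19*1 + 97) - 12)**2 = ((70 + 1 + 19 + 97) - 12)**2 = (187 - 12)**2 = 175**2 = 30625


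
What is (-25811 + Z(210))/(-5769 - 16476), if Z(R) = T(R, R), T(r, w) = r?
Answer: 25601/22245 ≈ 1.1509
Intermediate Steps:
Z(R) = R
(-25811 + Z(210))/(-5769 - 16476) = (-25811 + 210)/(-5769 - 16476) = -25601/(-22245) = -25601*(-1/22245) = 25601/22245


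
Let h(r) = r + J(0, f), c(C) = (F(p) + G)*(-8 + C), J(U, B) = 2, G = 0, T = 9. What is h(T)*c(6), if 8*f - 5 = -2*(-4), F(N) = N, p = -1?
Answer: 22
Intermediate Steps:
f = 13/8 (f = 5/8 + (-2*(-4))/8 = 5/8 + (⅛)*8 = 5/8 + 1 = 13/8 ≈ 1.6250)
c(C) = 8 - C (c(C) = (-1 + 0)*(-8 + C) = -(-8 + C) = 8 - C)
h(r) = 2 + r (h(r) = r + 2 = 2 + r)
h(T)*c(6) = (2 + 9)*(8 - 1*6) = 11*(8 - 6) = 11*2 = 22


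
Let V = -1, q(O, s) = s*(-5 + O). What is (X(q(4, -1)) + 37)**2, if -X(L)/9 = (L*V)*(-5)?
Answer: 64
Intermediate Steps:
X(L) = -45*L (X(L) = -9*L*(-1)*(-5) = -9*(-L)*(-5) = -45*L)
(X(q(4, -1)) + 37)**2 = (-(-45)*(-5 + 4) + 37)**2 = (-(-45)*(-1) + 37)**2 = (-45*1 + 37)**2 = (-45 + 37)**2 = (-8)**2 = 64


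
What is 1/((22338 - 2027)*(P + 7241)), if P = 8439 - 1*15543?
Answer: 1/2782607 ≈ 3.5938e-7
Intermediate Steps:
P = -7104 (P = 8439 - 15543 = -7104)
1/((22338 - 2027)*(P + 7241)) = 1/((22338 - 2027)*(-7104 + 7241)) = 1/(20311*137) = 1/2782607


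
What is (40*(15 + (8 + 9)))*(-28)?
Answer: -35840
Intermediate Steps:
(40*(15 + (8 + 9)))*(-28) = (40*(15 + 17))*(-28) = (40*32)*(-28) = 1280*(-28) = -35840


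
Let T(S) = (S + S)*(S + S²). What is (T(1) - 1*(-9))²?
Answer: 169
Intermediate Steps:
T(S) = 2*S*(S + S²) (T(S) = (2*S)*(S + S²) = 2*S*(S + S²))
(T(1) - 1*(-9))² = (2*1²*(1 + 1) - 1*(-9))² = (2*1*2 + 9)² = (4 + 9)² = 13² = 169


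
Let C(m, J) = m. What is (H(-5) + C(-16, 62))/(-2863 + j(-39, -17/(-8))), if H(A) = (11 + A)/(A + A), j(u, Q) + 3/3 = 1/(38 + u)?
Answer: 83/14325 ≈ 0.0057941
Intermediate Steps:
j(u, Q) = -1 + 1/(38 + u)
H(A) = (11 + A)/(2*A) (H(A) = (11 + A)/((2*A)) = (11 + A)*(1/(2*A)) = (11 + A)/(2*A))
(H(-5) + C(-16, 62))/(-2863 + j(-39, -17/(-8))) = ((½)*(11 - 5)/(-5) - 16)/(-2863 + (-37 - 1*(-39))/(38 - 39)) = ((½)*(-⅕)*6 - 16)/(-2863 + (-37 + 39)/(-1)) = (-⅗ - 16)/(-2863 - 1*2) = -83/(5*(-2863 - 2)) = -83/5/(-2865) = -83/5*(-1/2865) = 83/14325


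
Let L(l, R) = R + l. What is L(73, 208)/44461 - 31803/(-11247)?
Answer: 472384530/166684289 ≈ 2.8340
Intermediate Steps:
L(73, 208)/44461 - 31803/(-11247) = (208 + 73)/44461 - 31803/(-11247) = 281*(1/44461) - 31803*(-1/11247) = 281/44461 + 10601/3749 = 472384530/166684289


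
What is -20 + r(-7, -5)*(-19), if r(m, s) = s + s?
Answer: 170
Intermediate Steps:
r(m, s) = 2*s
-20 + r(-7, -5)*(-19) = -20 + (2*(-5))*(-19) = -20 - 10*(-19) = -20 + 190 = 170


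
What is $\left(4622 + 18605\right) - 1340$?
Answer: $21887$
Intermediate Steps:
$\left(4622 + 18605\right) - 1340 = 23227 - 1340 = 21887$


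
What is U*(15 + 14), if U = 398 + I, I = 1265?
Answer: 48227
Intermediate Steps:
U = 1663 (U = 398 + 1265 = 1663)
U*(15 + 14) = 1663*(15 + 14) = 1663*29 = 48227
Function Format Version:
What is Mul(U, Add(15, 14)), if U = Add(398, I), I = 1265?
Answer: 48227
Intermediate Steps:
U = 1663 (U = Add(398, 1265) = 1663)
Mul(U, Add(15, 14)) = Mul(1663, Add(15, 14)) = Mul(1663, 29) = 48227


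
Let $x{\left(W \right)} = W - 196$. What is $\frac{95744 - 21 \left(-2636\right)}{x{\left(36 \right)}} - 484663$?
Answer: $- \frac{3884859}{8} \approx -4.8561 \cdot 10^{5}$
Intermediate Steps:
$x{\left(W \right)} = -196 + W$
$\frac{95744 - 21 \left(-2636\right)}{x{\left(36 \right)}} - 484663 = \frac{95744 - 21 \left(-2636\right)}{-196 + 36} - 484663 = \frac{95744 - -55356}{-160} - 484663 = \left(95744 + 55356\right) \left(- \frac{1}{160}\right) - 484663 = 151100 \left(- \frac{1}{160}\right) - 484663 = - \frac{7555}{8} - 484663 = - \frac{3884859}{8}$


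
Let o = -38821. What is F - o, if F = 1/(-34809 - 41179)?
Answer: 2949930147/75988 ≈ 38821.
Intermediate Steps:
F = -1/75988 (F = 1/(-75988) = -1/75988 ≈ -1.3160e-5)
F - o = -1/75988 - 1*(-38821) = -1/75988 + 38821 = 2949930147/75988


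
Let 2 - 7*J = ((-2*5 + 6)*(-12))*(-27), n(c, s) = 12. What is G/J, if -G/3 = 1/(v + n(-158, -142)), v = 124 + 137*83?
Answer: -21/14936086 ≈ -1.4060e-6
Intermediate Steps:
v = 11495 (v = 124 + 11371 = 11495)
J = 1298/7 (J = 2/7 - (-2*5 + 6)*(-12)*(-27)/7 = 2/7 - (-10 + 6)*(-12)*(-27)/7 = 2/7 - (-4*(-12))*(-27)/7 = 2/7 - 48*(-27)/7 = 2/7 - 1/7*(-1296) = 2/7 + 1296/7 = 1298/7 ≈ 185.43)
G = -3/11507 (G = -3/(11495 + 12) = -3/11507 ≈ -0.00026071)
G/J = -3/(11507*1298/7) = -3/11507*7/1298 = -21/14936086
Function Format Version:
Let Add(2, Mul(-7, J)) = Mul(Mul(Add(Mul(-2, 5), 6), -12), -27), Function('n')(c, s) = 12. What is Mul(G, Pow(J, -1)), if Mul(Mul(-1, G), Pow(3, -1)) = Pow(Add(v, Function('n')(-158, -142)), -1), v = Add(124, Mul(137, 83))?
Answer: Rational(-21, 14936086) ≈ -1.4060e-6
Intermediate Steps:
v = 11495 (v = Add(124, 11371) = 11495)
J = Rational(1298, 7) (J = Add(Rational(2, 7), Mul(Rational(-1, 7), Mul(Mul(Add(Mul(-2, 5), 6), -12), -27))) = Add(Rational(2, 7), Mul(Rational(-1, 7), Mul(Mul(Add(-10, 6), -12), -27))) = Add(Rational(2, 7), Mul(Rational(-1, 7), Mul(Mul(-4, -12), -27))) = Add(Rational(2, 7), Mul(Rational(-1, 7), Mul(48, -27))) = Add(Rational(2, 7), Mul(Rational(-1, 7), -1296)) = Add(Rational(2, 7), Rational(1296, 7)) = Rational(1298, 7) ≈ 185.43)
G = Rational(-3, 11507) (G = Mul(-3, Pow(Add(11495, 12), -1)) = Mul(-3, Pow(11507, -1)) = Mul(-3, Rational(1, 11507)) = Rational(-3, 11507) ≈ -0.00026071)
Mul(G, Pow(J, -1)) = Mul(Rational(-3, 11507), Pow(Rational(1298, 7), -1)) = Mul(Rational(-3, 11507), Rational(7, 1298)) = Rational(-21, 14936086)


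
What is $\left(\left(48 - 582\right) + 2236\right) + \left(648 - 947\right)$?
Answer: $1403$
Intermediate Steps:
$\left(\left(48 - 582\right) + 2236\right) + \left(648 - 947\right) = \left(-534 + 2236\right) - 299 = 1702 - 299 = 1403$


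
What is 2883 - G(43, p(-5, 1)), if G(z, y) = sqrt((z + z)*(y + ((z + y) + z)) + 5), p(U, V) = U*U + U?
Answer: 2883 - sqrt(10841) ≈ 2778.9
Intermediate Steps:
p(U, V) = U + U**2 (p(U, V) = U**2 + U = U + U**2)
G(z, y) = sqrt(5 + 2*z*(2*y + 2*z)) (G(z, y) = sqrt((2*z)*(y + ((y + z) + z)) + 5) = sqrt((2*z)*(y + (y + 2*z)) + 5) = sqrt((2*z)*(2*y + 2*z) + 5) = sqrt(2*z*(2*y + 2*z) + 5) = sqrt(5 + 2*z*(2*y + 2*z)))
2883 - G(43, p(-5, 1)) = 2883 - sqrt(5 + 4*43**2 + 4*(-5*(1 - 5))*43) = 2883 - sqrt(5 + 4*1849 + 4*(-5*(-4))*43) = 2883 - sqrt(5 + 7396 + 4*20*43) = 2883 - sqrt(5 + 7396 + 3440) = 2883 - sqrt(10841)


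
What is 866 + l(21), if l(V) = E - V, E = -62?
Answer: 783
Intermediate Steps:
l(V) = -62 - V
866 + l(21) = 866 + (-62 - 1*21) = 866 + (-62 - 21) = 866 - 83 = 783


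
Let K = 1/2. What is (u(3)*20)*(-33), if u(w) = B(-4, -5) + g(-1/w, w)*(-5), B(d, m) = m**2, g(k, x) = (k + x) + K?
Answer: -6050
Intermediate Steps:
K = 1/2 ≈ 0.50000
g(k, x) = 1/2 + k + x (g(k, x) = (k + x) + 1/2 = 1/2 + k + x)
u(w) = 45/2 - 5*w + 5/w (u(w) = (-5)**2 + (1/2 - 1/w + w)*(-5) = 25 + (1/2 + w - 1/w)*(-5) = 25 + (-5/2 - 5*w + 5/w) = 45/2 - 5*w + 5/w)
(u(3)*20)*(-33) = ((45/2 - 5*3 + 5/3)*20)*(-33) = ((45/2 - 15 + 5*(1/3))*20)*(-33) = ((45/2 - 15 + 5/3)*20)*(-33) = ((55/6)*20)*(-33) = (550/3)*(-33) = -6050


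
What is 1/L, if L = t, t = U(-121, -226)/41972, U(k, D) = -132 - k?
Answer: -41972/11 ≈ -3815.6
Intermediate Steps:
t = -11/41972 (t = (-132 - 1*(-121))/41972 = (-132 + 121)*(1/41972) = -11*1/41972 = -11/41972 ≈ -0.00026208)
L = -11/41972 ≈ -0.00026208
1/L = 1/(-11/41972) = -41972/11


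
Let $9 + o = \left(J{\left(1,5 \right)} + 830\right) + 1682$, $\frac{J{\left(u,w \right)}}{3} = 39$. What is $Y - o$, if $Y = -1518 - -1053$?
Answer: $-3085$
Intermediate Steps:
$J{\left(u,w \right)} = 117$ ($J{\left(u,w \right)} = 3 \cdot 39 = 117$)
$o = 2620$ ($o = -9 + \left(\left(117 + 830\right) + 1682\right) = -9 + \left(947 + 1682\right) = -9 + 2629 = 2620$)
$Y = -465$ ($Y = -1518 + 1053 = -465$)
$Y - o = -465 - 2620 = -3085$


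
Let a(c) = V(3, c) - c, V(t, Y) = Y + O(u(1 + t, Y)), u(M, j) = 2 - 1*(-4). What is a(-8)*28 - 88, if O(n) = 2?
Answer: -32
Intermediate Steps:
u(M, j) = 6 (u(M, j) = 2 + 4 = 6)
V(t, Y) = 2 + Y (V(t, Y) = Y + 2 = 2 + Y)
a(c) = 2 (a(c) = (2 + c) - c = 2)
a(-8)*28 - 88 = 2*28 - 88 = 56 - 88 = -32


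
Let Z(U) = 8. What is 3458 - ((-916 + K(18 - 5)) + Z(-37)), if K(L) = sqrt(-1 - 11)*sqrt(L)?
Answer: 4366 - 2*I*sqrt(39) ≈ 4366.0 - 12.49*I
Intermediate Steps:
K(L) = 2*I*sqrt(3)*sqrt(L) (K(L) = sqrt(-12)*sqrt(L) = (2*I*sqrt(3))*sqrt(L) = 2*I*sqrt(3)*sqrt(L))
3458 - ((-916 + K(18 - 5)) + Z(-37)) = 3458 - ((-916 + 2*I*sqrt(3)*sqrt(18 - 5)) + 8) = 3458 - ((-916 + 2*I*sqrt(3)*sqrt(13)) + 8) = 3458 - ((-916 + 2*I*sqrt(39)) + 8) = 3458 - (-908 + 2*I*sqrt(39)) = 3458 + (908 - 2*I*sqrt(39)) = 4366 - 2*I*sqrt(39)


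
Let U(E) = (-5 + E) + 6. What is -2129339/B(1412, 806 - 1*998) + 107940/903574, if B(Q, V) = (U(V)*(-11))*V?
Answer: 140539820719/26035323072 ≈ 5.3980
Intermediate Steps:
U(E) = 1 + E
B(Q, V) = V*(-11 - 11*V) (B(Q, V) = ((1 + V)*(-11))*V = (-11 - 11*V)*V = V*(-11 - 11*V))
-2129339/B(1412, 806 - 1*998) + 107940/903574 = -2129339*(-1/(11*(1 + (806 - 1*998))*(806 - 1*998))) + 107940/903574 = -2129339*(-1/(11*(1 + (806 - 998))*(806 - 998))) + 107940*(1/903574) = -2129339*1/(2112*(1 - 192)) + 7710/64541 = -2129339/((-11*(-192)*(-191))) + 7710/64541 = -2129339/(-403392) + 7710/64541 = -2129339*(-1/403392) + 7710/64541 = 2129339/403392 + 7710/64541 = 140539820719/26035323072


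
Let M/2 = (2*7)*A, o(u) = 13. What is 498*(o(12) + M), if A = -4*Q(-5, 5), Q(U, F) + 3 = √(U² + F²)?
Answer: 173802 - 278880*√2 ≈ -2.2059e+5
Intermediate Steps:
Q(U, F) = -3 + √(F² + U²) (Q(U, F) = -3 + √(U² + F²) = -3 + √(F² + U²))
A = 12 - 20*√2 (A = -4*(-3 + √(5² + (-5)²)) = -4*(-3 + √(25 + 25)) = -4*(-3 + √50) = -4*(-3 + 5*√2) = 12 - 20*√2 ≈ -16.284)
M = 336 - 560*√2 (M = 2*((2*7)*(12 - 20*√2)) = 2*(14*(12 - 20*√2)) = 2*(168 - 280*√2) = 336 - 560*√2 ≈ -455.96)
498*(o(12) + M) = 498*(13 + (336 - 560*√2)) = 498*(349 - 560*√2) = 173802 - 278880*√2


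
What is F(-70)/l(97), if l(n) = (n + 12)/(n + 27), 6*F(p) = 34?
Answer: 2108/327 ≈ 6.4465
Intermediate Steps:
F(p) = 17/3 (F(p) = (⅙)*34 = 17/3)
l(n) = (12 + n)/(27 + n)
F(-70)/l(97) = 17/(3*(((12 + 97)/(27 + 97)))) = 17/(3*((109/124))) = 17/(3*(((1/124)*109))) = 17/(3*(109/124)) = (17/3)*(124/109) = 2108/327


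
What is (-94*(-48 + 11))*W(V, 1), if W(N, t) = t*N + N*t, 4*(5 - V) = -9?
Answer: 50431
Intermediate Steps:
V = 29/4 (V = 5 - ¼*(-9) = 5 + 9/4 = 29/4 ≈ 7.2500)
W(N, t) = 2*N*t (W(N, t) = N*t + N*t = 2*N*t)
(-94*(-48 + 11))*W(V, 1) = (-94*(-48 + 11))*(2*(29/4)*1) = -94*(-37)*(29/2) = 3478*(29/2) = 50431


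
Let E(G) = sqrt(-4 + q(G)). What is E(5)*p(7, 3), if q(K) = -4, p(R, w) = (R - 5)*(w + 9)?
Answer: 48*I*sqrt(2) ≈ 67.882*I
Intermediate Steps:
p(R, w) = (-5 + R)*(9 + w)
E(G) = 2*I*sqrt(2) (E(G) = sqrt(-4 - 4) = sqrt(-8) = 2*I*sqrt(2))
E(5)*p(7, 3) = (2*I*sqrt(2))*(-45 - 5*3 + 9*7 + 7*3) = (2*I*sqrt(2))*(-45 - 15 + 63 + 21) = (2*I*sqrt(2))*24 = 48*I*sqrt(2)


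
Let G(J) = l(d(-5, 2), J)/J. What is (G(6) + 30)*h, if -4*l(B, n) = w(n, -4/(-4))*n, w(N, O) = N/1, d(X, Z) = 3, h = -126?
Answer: -3591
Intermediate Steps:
w(N, O) = N (w(N, O) = N*1 = N)
l(B, n) = -n²/4 (l(B, n) = -n*n/4 = -n²/4)
G(J) = -J/4 (G(J) = (-J²/4)/J = -J/4)
(G(6) + 30)*h = (-¼*6 + 30)*(-126) = (-3/2 + 30)*(-126) = (57/2)*(-126) = -3591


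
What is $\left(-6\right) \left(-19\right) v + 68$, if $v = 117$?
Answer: $13406$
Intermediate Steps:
$\left(-6\right) \left(-19\right) v + 68 = \left(-6\right) \left(-19\right) 117 + 68 = 114 \cdot 117 + 68 = 13338 + 68 = 13406$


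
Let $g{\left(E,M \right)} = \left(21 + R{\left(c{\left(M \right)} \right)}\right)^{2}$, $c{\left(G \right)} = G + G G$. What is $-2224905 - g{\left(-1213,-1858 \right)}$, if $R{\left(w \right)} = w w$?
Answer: $-141719774814910348553458554$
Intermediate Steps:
$c{\left(G \right)} = G + G^{2}$
$R{\left(w \right)} = w^{2}$
$g{\left(E,M \right)} = \left(21 + M^{2} \left(1 + M\right)^{2}\right)^{2}$ ($g{\left(E,M \right)} = \left(21 + \left(M \left(1 + M\right)\right)^{2}\right)^{2} = \left(21 + M^{2} \left(1 + M\right)^{2}\right)^{2}$)
$-2224905 - g{\left(-1213,-1858 \right)} = -2224905 - \left(21 + \left(-1858\right)^{2} \left(1 - 1858\right)^{2}\right)^{2} = -2224905 - \left(21 + 3452164 \left(-1857\right)^{2}\right)^{2} = -2224905 - \left(21 + 3452164 \cdot 3448449\right)^{2} = -2224905 - \left(21 + 11904611493636\right)^{2} = -2224905 - 11904611493657^{2} = -2224905 - 141719774814910348551233649 = -141719774814910348553458554$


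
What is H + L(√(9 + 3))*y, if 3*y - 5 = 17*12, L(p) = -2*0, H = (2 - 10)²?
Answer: 64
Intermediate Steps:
H = 64 (H = (-8)² = 64)
L(p) = 0
y = 209/3 (y = 5/3 + (17*12)/3 = 5/3 + (⅓)*204 = 5/3 + 68 = 209/3 ≈ 69.667)
H + L(√(9 + 3))*y = 64 + 0*(209/3) = 64 + 0 = 64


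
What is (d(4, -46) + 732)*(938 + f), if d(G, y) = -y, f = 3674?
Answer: 3588136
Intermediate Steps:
(d(4, -46) + 732)*(938 + f) = (-1*(-46) + 732)*(938 + 3674) = (46 + 732)*4612 = 778*4612 = 3588136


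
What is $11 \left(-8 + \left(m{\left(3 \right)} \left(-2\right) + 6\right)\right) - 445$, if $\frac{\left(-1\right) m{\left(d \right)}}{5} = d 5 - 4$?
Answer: $743$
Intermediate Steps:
$m{\left(d \right)} = 20 - 25 d$ ($m{\left(d \right)} = - 5 \left(d 5 - 4\right) = - 5 \left(5 d - 4\right) = - 5 \left(-4 + 5 d\right) = 20 - 25 d$)
$11 \left(-8 + \left(m{\left(3 \right)} \left(-2\right) + 6\right)\right) - 445 = 11 \left(-8 + \left(\left(20 - 75\right) \left(-2\right) + 6\right)\right) - 445 = 11 \left(-8 + \left(\left(-55\right) \left(-2\right) + 6\right)\right) - 445 = 11 \left(-8 + \left(110 + 6\right)\right) - 445 = 11 \left(-8 + 116\right) - 445 = 11 \cdot 108 - 445 = 1188 - 445 = 743$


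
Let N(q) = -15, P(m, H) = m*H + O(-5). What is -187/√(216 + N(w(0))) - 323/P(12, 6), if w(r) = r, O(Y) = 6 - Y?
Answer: -323/83 - 187*√201/201 ≈ -17.082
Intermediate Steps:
P(m, H) = 11 + H*m (P(m, H) = m*H + (6 - 1*(-5)) = H*m + (6 + 5) = H*m + 11 = 11 + H*m)
-187/√(216 + N(w(0))) - 323/P(12, 6) = -187/√(216 - 15) - 323/(11 + 6*12) = -187*√201/201 - 323/(11 + 72) = -187*√201/201 - 323/83 = -323/83 - 187*√201/201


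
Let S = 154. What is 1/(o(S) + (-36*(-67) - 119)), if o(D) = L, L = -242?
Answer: 1/2051 ≈ 0.00048757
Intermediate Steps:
o(D) = -242
1/(o(S) + (-36*(-67) - 119)) = 1/(-242 + (-36*(-67) - 119)) = 1/(-242 + (2412 - 119)) = 1/(-242 + 2293) = 1/2051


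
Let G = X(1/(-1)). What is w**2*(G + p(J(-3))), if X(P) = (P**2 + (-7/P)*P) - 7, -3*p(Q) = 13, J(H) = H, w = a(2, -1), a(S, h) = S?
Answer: -208/3 ≈ -69.333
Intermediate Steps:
w = 2
p(Q) = -13/3 (p(Q) = -1/3*13 = -13/3)
X(P) = -14 + P**2 (X(P) = (P**2 - 7) - 7 = (-7 + P**2) - 7 = -14 + P**2)
G = -13 (G = -14 + (1/(-1))**2 = -14 + (-1)**2 = -14 + 1 = -13)
w**2*(G + p(J(-3))) = 2**2*(-13 - 13/3) = 4*(-52/3) = -208/3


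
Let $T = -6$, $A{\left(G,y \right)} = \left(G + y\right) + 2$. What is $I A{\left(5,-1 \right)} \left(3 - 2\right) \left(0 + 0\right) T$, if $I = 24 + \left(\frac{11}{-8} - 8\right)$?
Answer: $0$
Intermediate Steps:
$A{\left(G,y \right)} = 2 + G + y$
$I = \frac{117}{8}$ ($I = 24 + \left(11 \left(- \frac{1}{8}\right) - 8\right) = 24 - \frac{75}{8} = \frac{117}{8} \approx 14.625$)
$I A{\left(5,-1 \right)} \left(3 - 2\right) \left(0 + 0\right) T = \frac{117 \left(2 + 5 - 1\right)}{8} \left(3 - 2\right) \left(0 + 0\right) \left(-6\right) = \frac{117}{8} \cdot 6 \cdot 1 \cdot 0 \left(-6\right) = \frac{351 \cdot 0 \left(-6\right)}{4} = \frac{351}{4} \cdot 0 = 0$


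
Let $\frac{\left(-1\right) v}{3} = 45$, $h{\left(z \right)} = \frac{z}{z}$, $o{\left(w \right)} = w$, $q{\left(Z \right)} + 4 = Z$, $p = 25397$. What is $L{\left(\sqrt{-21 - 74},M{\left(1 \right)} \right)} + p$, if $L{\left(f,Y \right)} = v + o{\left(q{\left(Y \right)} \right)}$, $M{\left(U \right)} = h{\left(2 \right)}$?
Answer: $25259$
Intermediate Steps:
$q{\left(Z \right)} = -4 + Z$
$h{\left(z \right)} = 1$
$M{\left(U \right)} = 1$
$v = -135$ ($v = \left(-3\right) 45 = -135$)
$L{\left(f,Y \right)} = -139 + Y$ ($L{\left(f,Y \right)} = -135 + \left(-4 + Y\right) = -139 + Y$)
$L{\left(\sqrt{-21 - 74},M{\left(1 \right)} \right)} + p = \left(-139 + 1\right) + 25397 = -138 + 25397 = 25259$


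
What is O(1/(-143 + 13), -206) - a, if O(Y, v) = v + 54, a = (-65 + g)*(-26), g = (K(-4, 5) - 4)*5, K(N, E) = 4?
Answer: -1842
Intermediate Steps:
g = 0 (g = (4 - 4)*5 = 0*5 = 0)
a = 1690 (a = (-65 + 0)*(-26) = -65*(-26) = 1690)
O(Y, v) = 54 + v
O(1/(-143 + 13), -206) - a = (54 - 206) - 1*1690 = -152 - 1690 = -1842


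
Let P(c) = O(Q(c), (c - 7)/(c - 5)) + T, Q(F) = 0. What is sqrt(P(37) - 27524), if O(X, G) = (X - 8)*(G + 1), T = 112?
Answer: 3*I*sqrt(12190)/2 ≈ 165.61*I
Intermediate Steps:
O(X, G) = (1 + G)*(-8 + X) (O(X, G) = (-8 + X)*(1 + G) = (1 + G)*(-8 + X))
P(c) = 104 - 8*(-7 + c)/(-5 + c) (P(c) = (-8 + 0 - 8*(c - 7)/(c - 5) + ((c - 7)/(c - 5))*0) + 112 = (-8 + 0 - 8*(-7 + c)/(-5 + c) + ((-7 + c)/(-5 + c))*0) + 112 = (-8 + 0 - 8*(-7 + c)/(-5 + c) + 0) + 112 = (-8 - 8*(-7 + c)/(-5 + c)) + 112 = 104 - 8*(-7 + c)/(-5 + c))
sqrt(P(37) - 27524) = sqrt(16*(-29 + 6*37)/(-5 + 37) - 27524) = sqrt(16*(-29 + 222)/32 - 27524) = sqrt(16*(1/32)*193 - 27524) = sqrt(193/2 - 27524) = sqrt(-54855/2) = 3*I*sqrt(12190)/2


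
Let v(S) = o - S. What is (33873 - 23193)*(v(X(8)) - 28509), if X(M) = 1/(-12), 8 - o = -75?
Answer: -303588790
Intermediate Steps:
o = 83 (o = 8 - 1*(-75) = 8 + 75 = 83)
X(M) = -1/12
v(S) = 83 - S
(33873 - 23193)*(v(X(8)) - 28509) = (33873 - 23193)*((83 - 1*(-1/12)) - 28509) = 10680*((83 + 1/12) - 28509) = 10680*(997/12 - 28509) = 10680*(-341111/12) = -303588790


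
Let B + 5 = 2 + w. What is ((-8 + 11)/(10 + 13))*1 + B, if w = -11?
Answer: -319/23 ≈ -13.870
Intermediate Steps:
B = -14 (B = -5 + (2 - 11) = -5 - 9 = -14)
((-8 + 11)/(10 + 13))*1 + B = ((-8 + 11)/(10 + 13))*1 - 14 = (3/23)*1 - 14 = 3/23 - 14 = -319/23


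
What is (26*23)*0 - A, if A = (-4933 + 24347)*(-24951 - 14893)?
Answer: 773531416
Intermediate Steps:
A = -773531416 (A = 19414*(-39844) = -773531416)
(26*23)*0 - A = (26*23)*0 - 1*(-773531416) = 598*0 + 773531416 = 0 + 773531416 = 773531416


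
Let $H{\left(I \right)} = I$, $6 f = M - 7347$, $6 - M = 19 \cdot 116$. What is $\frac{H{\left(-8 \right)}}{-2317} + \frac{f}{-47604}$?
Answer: $\frac{24400757}{661790808} \approx 0.036871$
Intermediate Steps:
$M = -2198$ ($M = 6 - 19 \cdot 116 = 6 - 2204 = -2198$)
$f = - \frac{9545}{6}$ ($f = \frac{-2198 - 7347}{6} = \frac{1}{6} \left(-9545\right) = - \frac{9545}{6} \approx -1590.8$)
$\frac{H{\left(-8 \right)}}{-2317} + \frac{f}{-47604} = - \frac{8}{-2317} - \frac{9545}{6 \left(-47604\right)} = \left(-8\right) \left(- \frac{1}{2317}\right) - - \frac{9545}{285624} = \frac{8}{2317} + \frac{9545}{285624} = \frac{24400757}{661790808}$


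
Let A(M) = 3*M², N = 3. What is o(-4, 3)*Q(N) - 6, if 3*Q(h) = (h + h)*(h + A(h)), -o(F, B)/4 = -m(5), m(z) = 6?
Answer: 1434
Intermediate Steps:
o(F, B) = 24 (o(F, B) = -(-4)*6 = -4*(-6) = 24)
Q(h) = 2*h*(h + 3*h²)/3 (Q(h) = ((h + h)*(h + 3*h²))/3 = ((2*h)*(h + 3*h²))/3 = (2*h*(h + 3*h²))/3 = 2*h*(h + 3*h²)/3)
o(-4, 3)*Q(N) - 6 = 24*(3²*(⅔ + 2*3)) - 6 = 24*(9*(⅔ + 6)) - 6 = 24*(9*(20/3)) - 6 = 24*60 - 6 = 1440 - 6 = 1434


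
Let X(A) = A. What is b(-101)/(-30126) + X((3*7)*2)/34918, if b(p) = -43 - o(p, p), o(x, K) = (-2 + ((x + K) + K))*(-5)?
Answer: 14004179/262984917 ≈ 0.053251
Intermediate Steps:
o(x, K) = 10 - 10*K - 5*x (o(x, K) = (-2 + ((K + x) + K))*(-5) = (-2 + (x + 2*K))*(-5) = (-2 + x + 2*K)*(-5) = 10 - 10*K - 5*x)
b(p) = -53 + 15*p (b(p) = -43 - (10 - 10*p - 5*p) = -43 - (10 - 15*p) = -43 + (-10 + 15*p) = -53 + 15*p)
b(-101)/(-30126) + X((3*7)*2)/34918 = (-53 + 15*(-101))/(-30126) + ((3*7)*2)/34918 = (-53 - 1515)*(-1/30126) + (21*2)*(1/34918) = -1568*(-1/30126) + 42*(1/34918) = 784/15063 + 21/17459 = 14004179/262984917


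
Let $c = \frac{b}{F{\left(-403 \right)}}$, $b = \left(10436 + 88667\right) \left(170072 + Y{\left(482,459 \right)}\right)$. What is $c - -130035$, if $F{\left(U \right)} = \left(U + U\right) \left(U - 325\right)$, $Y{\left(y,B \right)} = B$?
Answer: $\frac{3006468083}{18928} \approx 1.5884 \cdot 10^{5}$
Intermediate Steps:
$F{\left(U \right)} = 2 U \left(-325 + U\right)$
$b = 16900133693$ ($b = \left(10436 + 88667\right) \left(170072 + 459\right) = 99103 \cdot 170531 = 16900133693$)
$c = \frac{545165603}{18928}$ ($c = \frac{16900133693}{2 \left(-403\right) \left(-325 - 403\right)} = \frac{16900133693}{2 \left(-403\right) \left(-728\right)} = \frac{16900133693}{586768} = 16900133693 \cdot \frac{1}{586768} = \frac{545165603}{18928} \approx 28802.0$)
$c - -130035 = \frac{545165603}{18928} - -130035 = \frac{545165603}{18928} + 130035 = \frac{3006468083}{18928}$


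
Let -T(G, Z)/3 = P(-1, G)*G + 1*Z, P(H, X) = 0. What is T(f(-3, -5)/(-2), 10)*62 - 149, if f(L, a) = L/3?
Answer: -2009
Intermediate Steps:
f(L, a) = L/3 (f(L, a) = L*(⅓) = L/3)
T(G, Z) = -3*Z (T(G, Z) = -3*(0*G + 1*Z) = -3*(0 + Z) = -3*Z)
T(f(-3, -5)/(-2), 10)*62 - 149 = -3*10*62 - 149 = -30*62 - 149 = -1860 - 149 = -2009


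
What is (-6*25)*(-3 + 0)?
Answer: 450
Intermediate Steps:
(-6*25)*(-3 + 0) = -150*(-3) = 450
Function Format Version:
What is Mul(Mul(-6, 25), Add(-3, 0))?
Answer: 450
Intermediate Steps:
Mul(Mul(-6, 25), Add(-3, 0)) = Mul(-150, -3) = 450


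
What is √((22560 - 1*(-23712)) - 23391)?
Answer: √22881 ≈ 151.26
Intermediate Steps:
√((22560 - 1*(-23712)) - 23391) = √((22560 + 23712) - 23391) = √(46272 - 23391) = √22881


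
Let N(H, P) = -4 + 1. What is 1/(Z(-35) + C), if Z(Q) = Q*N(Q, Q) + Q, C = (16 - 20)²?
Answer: 1/86 ≈ 0.011628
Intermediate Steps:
N(H, P) = -3
C = 16 (C = (-4)² = 16)
Z(Q) = -2*Q (Z(Q) = Q*(-3) + Q = -3*Q + Q = -2*Q)
1/(Z(-35) + C) = 1/(-2*(-35) + 16) = 1/(70 + 16) = 1/86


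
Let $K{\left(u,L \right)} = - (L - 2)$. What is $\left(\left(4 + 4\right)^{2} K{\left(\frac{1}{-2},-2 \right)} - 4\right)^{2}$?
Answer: $63504$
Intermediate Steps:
$K{\left(u,L \right)} = 2 - L$ ($K{\left(u,L \right)} = - (-2 + L) = 2 - L$)
$\left(\left(4 + 4\right)^{2} K{\left(\frac{1}{-2},-2 \right)} - 4\right)^{2} = \left(\left(4 + 4\right)^{2} \left(2 - -2\right) - 4\right)^{2} = \left(8^{2} \left(2 + 2\right) - 4\right)^{2} = \left(64 \cdot 4 - 4\right)^{2} = \left(256 - 4\right)^{2} = 252^{2} = 63504$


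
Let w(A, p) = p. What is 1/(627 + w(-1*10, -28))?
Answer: 1/599 ≈ 0.0016694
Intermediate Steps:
1/(627 + w(-1*10, -28)) = 1/(627 - 28) = 1/599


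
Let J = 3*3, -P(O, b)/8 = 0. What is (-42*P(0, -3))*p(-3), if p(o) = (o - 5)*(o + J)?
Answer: 0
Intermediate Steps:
P(O, b) = 0 (P(O, b) = -8*0 = 0)
J = 9
p(o) = (-5 + o)*(9 + o) (p(o) = (o - 5)*(o + 9) = (-5 + o)*(9 + o))
(-42*P(0, -3))*p(-3) = (-42*0)*(-45 + (-3)**2 + 4*(-3)) = 0*(-45 + 9 - 12) = 0*(-48) = 0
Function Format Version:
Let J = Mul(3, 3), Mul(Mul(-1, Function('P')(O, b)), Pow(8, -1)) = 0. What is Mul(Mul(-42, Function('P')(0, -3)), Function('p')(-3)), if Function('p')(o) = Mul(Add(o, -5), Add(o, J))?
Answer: 0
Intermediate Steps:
Function('P')(O, b) = 0 (Function('P')(O, b) = Mul(-8, 0) = 0)
J = 9
Function('p')(o) = Mul(Add(-5, o), Add(9, o)) (Function('p')(o) = Mul(Add(o, -5), Add(o, 9)) = Mul(Add(-5, o), Add(9, o)))
Mul(Mul(-42, Function('P')(0, -3)), Function('p')(-3)) = Mul(Mul(-42, 0), Add(-45, Pow(-3, 2), Mul(4, -3))) = Mul(0, Add(-45, 9, -12)) = Mul(0, -48) = 0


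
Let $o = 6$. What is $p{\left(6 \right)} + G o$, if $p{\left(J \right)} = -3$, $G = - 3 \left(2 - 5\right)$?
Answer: $51$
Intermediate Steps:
$G = 9$ ($G = \left(-3\right) \left(-3\right) = 9$)
$p{\left(6 \right)} + G o = -3 + 9 \cdot 6 = -3 + 54 = 51$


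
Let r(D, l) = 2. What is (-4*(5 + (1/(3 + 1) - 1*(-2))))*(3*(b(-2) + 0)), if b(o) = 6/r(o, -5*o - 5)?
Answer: -261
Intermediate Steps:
b(o) = 3 (b(o) = 6/2 = 6*(½) = 3)
(-4*(5 + (1/(3 + 1) - 1*(-2))))*(3*(b(-2) + 0)) = (-4*(5 + (1/(3 + 1) - 1*(-2))))*(3*(3 + 0)) = (-4*(5 + (1/4 + 2)))*(3*3) = -4*(5 + (¼ + 2))*9 = -4*(5 + 9/4)*9 = -4*29/4*9 = -29*9 = -261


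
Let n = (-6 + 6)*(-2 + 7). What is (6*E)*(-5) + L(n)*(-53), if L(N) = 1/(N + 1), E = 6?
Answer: -233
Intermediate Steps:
n = 0 (n = 0*5 = 0)
L(N) = 1/(1 + N)
(6*E)*(-5) + L(n)*(-53) = (6*6)*(-5) - 53/(1 + 0) = 36*(-5) - 53/1 = -180 + 1*(-53) = -180 - 53 = -233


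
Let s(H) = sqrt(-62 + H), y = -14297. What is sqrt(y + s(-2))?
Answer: sqrt(-14297 + 8*I) ≈ 0.0335 + 119.57*I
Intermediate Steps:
sqrt(y + s(-2)) = sqrt(-14297 + sqrt(-62 - 2)) = sqrt(-14297 + sqrt(-64)) = sqrt(-14297 + 8*I)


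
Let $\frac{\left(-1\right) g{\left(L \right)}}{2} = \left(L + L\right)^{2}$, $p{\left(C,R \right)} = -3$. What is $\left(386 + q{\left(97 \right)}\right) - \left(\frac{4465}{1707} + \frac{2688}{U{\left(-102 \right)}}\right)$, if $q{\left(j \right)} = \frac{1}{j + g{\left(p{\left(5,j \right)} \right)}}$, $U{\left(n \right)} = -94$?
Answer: $\frac{826398904}{2005725} \approx 412.02$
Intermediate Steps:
$g{\left(L \right)} = - 8 L^{2}$ ($g{\left(L \right)} = - 2 \left(L + L\right)^{2} = - 2 \left(2 L\right)^{2} = - 2 \cdot 4 L^{2} = - 8 L^{2}$)
$q{\left(j \right)} = \frac{1}{-72 + j}$ ($q{\left(j \right)} = \frac{1}{j - 8 \left(-3\right)^{2}} = \frac{1}{j - 72} = \frac{1}{-72 + j}$)
$\left(386 + q{\left(97 \right)}\right) - \left(\frac{4465}{1707} + \frac{2688}{U{\left(-102 \right)}}\right) = \left(386 + \frac{1}{-72 + 97}\right) - \left(- \frac{1344}{47} + \frac{4465}{1707}\right) = \left(386 + \frac{1}{25}\right) - - \frac{2084353}{80229} = \left(386 + \frac{1}{25}\right) + \left(\frac{1344}{47} - \frac{4465}{1707}\right) = \frac{9651}{25} + \frac{2084353}{80229} = \frac{826398904}{2005725}$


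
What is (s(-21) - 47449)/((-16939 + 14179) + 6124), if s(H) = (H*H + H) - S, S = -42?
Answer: -46987/3364 ≈ -13.968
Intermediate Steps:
s(H) = 42 + H + H² (s(H) = (H*H + H) - 1*(-42) = (H² + H) + 42 = (H + H²) + 42 = 42 + H + H²)
(s(-21) - 47449)/((-16939 + 14179) + 6124) = ((42 - 21 + (-21)²) - 47449)/((-16939 + 14179) + 6124) = ((42 - 21 + 441) - 47449)/(-2760 + 6124) = (462 - 47449)/3364 = -46987*1/3364 = -46987/3364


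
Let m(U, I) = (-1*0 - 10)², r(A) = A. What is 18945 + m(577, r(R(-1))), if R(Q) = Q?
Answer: 19045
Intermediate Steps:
m(U, I) = 100 (m(U, I) = (0 - 10)² = (-10)² = 100)
18945 + m(577, r(R(-1))) = 18945 + 100 = 19045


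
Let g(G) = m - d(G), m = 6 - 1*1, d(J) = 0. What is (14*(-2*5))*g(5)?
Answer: -700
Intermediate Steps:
m = 5 (m = 6 - 1 = 5)
g(G) = 5 (g(G) = 5 - 1*0 = 5 + 0 = 5)
(14*(-2*5))*g(5) = (14*(-2*5))*5 = (14*(-10))*5 = -140*5 = -700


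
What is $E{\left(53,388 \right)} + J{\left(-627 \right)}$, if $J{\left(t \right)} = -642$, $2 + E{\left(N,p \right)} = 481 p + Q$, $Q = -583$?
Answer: $185401$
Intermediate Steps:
$E{\left(N,p \right)} = -585 + 481 p$ ($E{\left(N,p \right)} = -2 + \left(481 p - 583\right) = -2 + \left(-583 + 481 p\right) = -585 + 481 p$)
$E{\left(53,388 \right)} + J{\left(-627 \right)} = \left(-585 + 481 \cdot 388\right) - 642 = \left(-585 + 186628\right) - 642 = 186043 - 642 = 185401$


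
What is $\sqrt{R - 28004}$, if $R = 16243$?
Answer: $i \sqrt{11761} \approx 108.45 i$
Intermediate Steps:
$\sqrt{R - 28004} = \sqrt{16243 - 28004} = \sqrt{-11761} = i \sqrt{11761}$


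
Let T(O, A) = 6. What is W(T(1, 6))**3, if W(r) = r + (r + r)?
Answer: 5832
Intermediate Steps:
W(r) = 3*r (W(r) = r + 2*r = 3*r)
W(T(1, 6))**3 = (3*6)**3 = 18**3 = 5832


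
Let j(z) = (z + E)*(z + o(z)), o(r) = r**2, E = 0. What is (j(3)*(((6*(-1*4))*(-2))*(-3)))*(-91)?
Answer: 471744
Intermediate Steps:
j(z) = z*(z + z**2) (j(z) = (z + 0)*(z + z**2) = z*(z + z**2))
(j(3)*(((6*(-1*4))*(-2))*(-3)))*(-91) = ((3**2*(1 + 3))*(((6*(-1*4))*(-2))*(-3)))*(-91) = ((9*4)*(((6*(-4))*(-2))*(-3)))*(-91) = (36*(-24*(-2)*(-3)))*(-91) = (36*(48*(-3)))*(-91) = (36*(-144))*(-91) = -5184*(-91) = 471744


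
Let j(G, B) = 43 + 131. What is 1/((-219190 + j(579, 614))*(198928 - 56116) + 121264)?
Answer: -1/31277991728 ≈ -3.1971e-11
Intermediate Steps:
j(G, B) = 174
1/((-219190 + j(579, 614))*(198928 - 56116) + 121264) = 1/((-219190 + 174)*(198928 - 56116) + 121264) = 1/(-219016*142812 + 121264) = 1/(-31278112992 + 121264) = 1/(-31277991728) = -1/31277991728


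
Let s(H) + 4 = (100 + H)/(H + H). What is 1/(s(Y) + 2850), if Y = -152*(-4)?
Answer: 304/865361 ≈ 0.00035130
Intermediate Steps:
Y = 608
s(H) = -4 + (100 + H)/(2*H) (s(H) = -4 + (100 + H)/(H + H) = -4 + (100 + H)/((2*H)) = -4 + (100 + H)*(1/(2*H)) = -4 + (100 + H)/(2*H))
1/(s(Y) + 2850) = 1/((-7/2 + 50/608) + 2850) = 1/((-7/2 + 50*(1/608)) + 2850) = 1/((-7/2 + 25/304) + 2850) = 1/(-1039/304 + 2850) = 1/(865361/304) = 304/865361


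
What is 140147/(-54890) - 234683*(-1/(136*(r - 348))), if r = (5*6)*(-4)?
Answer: -10900913063/1746819360 ≈ -6.2404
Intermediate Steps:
r = -120 (r = 30*(-4) = -120)
140147/(-54890) - 234683*(-1/(136*(r - 348))) = 140147/(-54890) - 234683*(-1/(136*(-120 - 348))) = 140147*(-1/54890) - 234683/((-468*(-136))) = -140147/54890 - 234683/63648 = -10900913063/1746819360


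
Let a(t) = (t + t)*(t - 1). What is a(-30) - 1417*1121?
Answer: -1586597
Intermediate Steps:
a(t) = 2*t*(-1 + t) (a(t) = (2*t)*(-1 + t) = 2*t*(-1 + t))
a(-30) - 1417*1121 = 2*(-30)*(-1 - 30) - 1417*1121 = 2*(-30)*(-31) - 1588457 = 1860 - 1588457 = -1586597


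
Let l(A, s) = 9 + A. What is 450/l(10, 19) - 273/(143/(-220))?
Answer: 8430/19 ≈ 443.68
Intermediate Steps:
450/l(10, 19) - 273/(143/(-220)) = 450/(9 + 10) - 273/(143/(-220)) = 450/19 - 273/(143*(-1/220)) = 450*(1/19) - 273/(-13/20) = 450/19 - 273*(-20/13) = 450/19 + 420 = 8430/19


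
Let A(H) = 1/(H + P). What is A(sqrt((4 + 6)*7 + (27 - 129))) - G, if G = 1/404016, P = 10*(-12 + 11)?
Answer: -336691/4444176 - I*sqrt(2)/33 ≈ -0.07576 - 0.042855*I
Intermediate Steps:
P = -10 (P = 10*(-1) = -10)
A(H) = 1/(-10 + H) (A(H) = 1/(H - 10) = 1/(-10 + H))
G = 1/404016 ≈ 2.4751e-6
A(sqrt((4 + 6)*7 + (27 - 129))) - G = 1/(-10 + sqrt((4 + 6)*7 + (27 - 129))) - 1*1/404016 = 1/(-10 + sqrt(10*7 - 102)) - 1/404016 = 1/(-10 + sqrt(70 - 102)) - 1/404016 = 1/(-10 + sqrt(-32)) - 1/404016 = 1/(-10 + 4*I*sqrt(2)) - 1/404016 = -1/404016 + 1/(-10 + 4*I*sqrt(2))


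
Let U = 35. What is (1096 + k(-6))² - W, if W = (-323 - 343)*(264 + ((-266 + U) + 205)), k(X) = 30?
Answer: 1426384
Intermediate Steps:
W = -158508 (W = (-323 - 343)*(264 + ((-266 + 35) + 205)) = -666*(264 + (-231 + 205)) = -666*(264 - 26) = -666*238 = -158508)
(1096 + k(-6))² - W = (1096 + 30)² - 1*(-158508) = 1126² + 158508 = 1267876 + 158508 = 1426384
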